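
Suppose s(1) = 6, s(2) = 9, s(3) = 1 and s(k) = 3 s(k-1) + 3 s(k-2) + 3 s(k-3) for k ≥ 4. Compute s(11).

s(4) = 3(1) + 3(9) + 3(6) = 48
s(5) = 3(48) + 3(1) + 3(9) = 174
s(6) = 3(174) + 3(48) + 3(1) = 669
s(7) = 3(669) + 3(174) + 3(48) = 2673
s(8) = 3(2673) + 3(669) + 3(174) = 10548
s(9) = 3(10548) + 3(2673) + 3(669) = 41670
s(10) = 3(41670) + 3(10548) + 3(2673) = 164673
s(11) = 3(164673) + 3(41670) + 3(10548) = 650673

650673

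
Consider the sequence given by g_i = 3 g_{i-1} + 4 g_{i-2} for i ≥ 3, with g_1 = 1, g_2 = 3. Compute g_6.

g_3 = 3*3 + 4*1 = 13
g_4 = 3*13 + 4*3 = 51
g_5 = 3*51 + 4*13 = 205
g_6 = 3*205 + 4*51 = 819

819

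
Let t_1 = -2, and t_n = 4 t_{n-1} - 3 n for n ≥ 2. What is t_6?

-4430

t_2 = 4·(-2) - 6 = -14
t_3 = 4·(-14) - 9 = -65
t_4 = 4·(-65) - 12 = -272
t_5 = 4·(-272) - 15 = -1103
t_6 = 4·(-1103) - 18 = -4430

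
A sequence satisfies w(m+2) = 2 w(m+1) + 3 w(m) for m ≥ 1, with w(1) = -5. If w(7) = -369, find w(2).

3

Let w(2) = x.
w(3) = -15 + 2x
w(4) = -30 + 7x
w(5) = -105 + 20x
w(6) = -300 + 61x
w(7) = -915 + 182x
So -915 + 182x = -369, giving x = 3.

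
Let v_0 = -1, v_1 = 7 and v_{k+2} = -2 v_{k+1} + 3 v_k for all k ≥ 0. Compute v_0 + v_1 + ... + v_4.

-117

v_2 = -2*7 + 3*(-1) = -17
v_3 = -2*(-17) + 3*7 = 55
v_4 = -2*55 + 3*(-17) = -161
Sum = (-1) + 7 + (-17) + 55 + (-161) = -117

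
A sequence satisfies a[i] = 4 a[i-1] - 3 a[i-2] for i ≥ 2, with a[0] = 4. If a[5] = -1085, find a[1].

-5

Let a[1] = w.
a[2] = -12 + 4w
a[3] = -48 + 13w
a[4] = -156 + 40w
a[5] = -480 + 121w
So -480 + 121w = -1085, giving w = -5.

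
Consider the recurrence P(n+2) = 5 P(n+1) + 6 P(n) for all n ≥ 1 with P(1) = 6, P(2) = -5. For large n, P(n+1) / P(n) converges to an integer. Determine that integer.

The characteristic equation is r^2 - 5r - 6 = 0, which factors as (r - 6)(r + 1) = 0.
So the roots are 6 and -1. Since |6| > |-1| and the coefficient of 6^n is non-zero, the ratio tends to 6.

6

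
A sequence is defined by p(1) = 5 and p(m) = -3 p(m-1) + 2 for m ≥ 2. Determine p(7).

3281

p(2) = -3(5) + 2 = -13
p(3) = -3(-13) + 2 = 41
p(4) = -3(41) + 2 = -121
p(5) = -3(-121) + 2 = 365
p(6) = -3(365) + 2 = -1093
p(7) = -3(-1093) + 2 = 3281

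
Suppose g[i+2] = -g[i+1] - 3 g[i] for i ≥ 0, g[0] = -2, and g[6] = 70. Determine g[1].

Let g[1] = w.
g[2] = 6 - w
g[3] = -6 - 2w
g[4] = -12 + 5w
g[5] = 30 + w
g[6] = 6 - 16w
So 6 - 16w = 70, giving w = -4.

-4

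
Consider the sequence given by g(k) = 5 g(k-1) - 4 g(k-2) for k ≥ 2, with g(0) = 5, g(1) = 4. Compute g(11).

g(2) = 5·4 - 4·5 = 0
g(3) = 5·0 - 4·4 = -16
g(4) = 5·(-16) - 4·0 = -80
g(5) = 5·(-80) - 4·(-16) = -336
g(6) = 5·(-336) - 4·(-80) = -1360
g(7) = 5·(-1360) - 4·(-336) = -5456
g(8) = 5·(-5456) - 4·(-1360) = -21840
g(9) = 5·(-21840) - 4·(-5456) = -87376
g(10) = 5·(-87376) - 4·(-21840) = -349520
g(11) = 5·(-349520) - 4·(-87376) = -1398096

-1398096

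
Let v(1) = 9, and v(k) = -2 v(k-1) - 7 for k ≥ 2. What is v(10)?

-5805

v(2) = -2·9 - 7 = -25
v(3) = -2·(-25) - 7 = 43
v(4) = -2·43 - 7 = -93
v(5) = -2·(-93) - 7 = 179
v(6) = -2·179 - 7 = -365
v(7) = -2·(-365) - 7 = 723
v(8) = -2·723 - 7 = -1453
v(9) = -2·(-1453) - 7 = 2899
v(10) = -2·2899 - 7 = -5805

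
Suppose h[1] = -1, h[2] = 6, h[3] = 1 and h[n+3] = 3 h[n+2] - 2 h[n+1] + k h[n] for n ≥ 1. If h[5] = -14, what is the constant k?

h[4] = -9 - k
h[5] = -29 + 3k
So -29 + 3k = -14, giving k = 5.

5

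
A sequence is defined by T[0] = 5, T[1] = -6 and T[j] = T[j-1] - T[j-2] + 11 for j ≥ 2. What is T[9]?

17

T[2] = (-6) - 5 + 11 = 0
T[3] = 0 - (-6) + 11 = 17
T[4] = 17 - 0 + 11 = 28
T[5] = 28 - 17 + 11 = 22
T[6] = 22 - 28 + 11 = 5
T[7] = 5 - 22 + 11 = -6
T[8] = (-6) - 5 + 11 = 0
T[9] = 0 - (-6) + 11 = 17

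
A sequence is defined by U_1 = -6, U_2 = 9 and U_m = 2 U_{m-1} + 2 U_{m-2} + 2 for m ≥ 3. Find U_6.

U_3 = 2(9) + 2(-6) + 2 = 8
U_4 = 2(8) + 2(9) + 2 = 36
U_5 = 2(36) + 2(8) + 2 = 90
U_6 = 2(90) + 2(36) + 2 = 254

254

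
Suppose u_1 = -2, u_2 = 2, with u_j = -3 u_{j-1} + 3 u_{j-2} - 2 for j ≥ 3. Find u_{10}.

141262

u_3 = -3(2) + 3(-2) - 2 = -14
u_4 = -3(-14) + 3(2) - 2 = 46
u_5 = -3(46) + 3(-14) - 2 = -182
u_6 = -3(-182) + 3(46) - 2 = 682
u_7 = -3(682) + 3(-182) - 2 = -2594
u_8 = -3(-2594) + 3(682) - 2 = 9826
u_9 = -3(9826) + 3(-2594) - 2 = -37262
u_{10} = -3(-37262) + 3(9826) - 2 = 141262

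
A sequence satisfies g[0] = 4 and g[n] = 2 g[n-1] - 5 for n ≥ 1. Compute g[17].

-131067

The fixed point is -5/(1 - 2) = 5, so g[n] - 5 = 2(g[n-1] - 5).
Hence g[n] = -1·2^n + 5.
g[17] = -1·2^{17} + 5 = -1·131072 + 5 = -131067.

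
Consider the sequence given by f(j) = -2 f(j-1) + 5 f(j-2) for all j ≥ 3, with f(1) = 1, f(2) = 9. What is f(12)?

f(3) = -2·9 + 5·1 = -13
f(4) = -2·(-13) + 5·9 = 71
f(5) = -2·71 + 5·(-13) = -207
f(6) = -2·(-207) + 5·71 = 769
f(7) = -2·769 + 5·(-207) = -2573
f(8) = -2·(-2573) + 5·769 = 8991
f(9) = -2·8991 + 5·(-2573) = -30847
f(10) = -2·(-30847) + 5·8991 = 106649
f(11) = -2·106649 + 5·(-30847) = -367533
f(12) = -2·(-367533) + 5·106649 = 1268311

1268311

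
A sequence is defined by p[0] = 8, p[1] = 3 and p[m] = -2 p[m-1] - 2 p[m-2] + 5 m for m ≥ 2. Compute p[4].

-22

p[2] = -2(3) - 2(8) + 10 = -12
p[3] = -2(-12) - 2(3) + 15 = 33
p[4] = -2(33) - 2(-12) + 20 = -22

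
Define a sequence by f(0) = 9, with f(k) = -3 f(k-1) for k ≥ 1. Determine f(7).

f(1) = -3(9) = -27
f(2) = -3(-27) = 81
f(3) = -3(81) = -243
f(4) = -3(-243) = 729
f(5) = -3(729) = -2187
f(6) = -3(-2187) = 6561
f(7) = -3(6561) = -19683

-19683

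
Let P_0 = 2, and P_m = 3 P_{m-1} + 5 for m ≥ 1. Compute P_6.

3278

P_1 = 3*2 + 5 = 11
P_2 = 3*11 + 5 = 38
P_3 = 3*38 + 5 = 119
P_4 = 3*119 + 5 = 362
P_5 = 3*362 + 5 = 1091
P_6 = 3*1091 + 5 = 3278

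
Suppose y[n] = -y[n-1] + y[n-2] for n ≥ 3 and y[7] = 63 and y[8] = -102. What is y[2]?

Rearranging, y[n-2] = y[n] + y[n-1].
y[6] = -102 + 63 = -39
y[5] = 63 + (-39) = 24
y[4] = -39 + 24 = -15
y[3] = 24 + (-15) = 9
y[2] = -15 + 9 = -6

-6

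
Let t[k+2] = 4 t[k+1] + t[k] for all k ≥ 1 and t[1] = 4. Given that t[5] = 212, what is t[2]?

Let t[2] = w.
t[3] = 4 + 4w
t[4] = 16 + 17w
t[5] = 68 + 72w
So 68 + 72w = 212, giving w = 2.

2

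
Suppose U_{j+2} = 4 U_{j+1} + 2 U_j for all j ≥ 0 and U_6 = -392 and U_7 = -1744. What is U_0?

-5

Rearranging, U_{j-2} = (U_j - 4 U_{j-1}) / 2.
U_5 = (-1744 - 4·(-392)) / 2 = -176/2 = -88
U_4 = (-392 - 4·(-88)) / 2 = -40/2 = -20
U_3 = (-88 - 4·(-20)) / 2 = -8/2 = -4
U_2 = (-20 - 4·(-4)) / 2 = -4/2 = -2
U_1 = (-4 - 4·(-2)) / 2 = 4/2 = 2
U_0 = (-2 - 4·2) / 2 = -10/2 = -5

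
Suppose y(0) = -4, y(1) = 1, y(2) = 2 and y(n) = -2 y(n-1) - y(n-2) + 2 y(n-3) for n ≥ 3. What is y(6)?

18

y(3) = -2(2) - 1 + 2(-4) = -13
y(4) = -2(-13) - 2 + 2(1) = 26
y(5) = -2(26) - (-13) + 2(2) = -35
y(6) = -2(-35) - 26 + 2(-13) = 18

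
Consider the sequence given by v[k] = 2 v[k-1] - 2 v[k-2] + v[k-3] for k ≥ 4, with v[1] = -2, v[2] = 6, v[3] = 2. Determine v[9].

v[4] = 2(2) - 2(6) + (-2) = -10
v[5] = 2(-10) - 2(2) + 6 = -18
v[6] = 2(-18) - 2(-10) + 2 = -14
v[7] = 2(-14) - 2(-18) + (-10) = -2
v[8] = 2(-2) - 2(-14) + (-18) = 6
v[9] = 2(6) - 2(-2) + (-14) = 2

2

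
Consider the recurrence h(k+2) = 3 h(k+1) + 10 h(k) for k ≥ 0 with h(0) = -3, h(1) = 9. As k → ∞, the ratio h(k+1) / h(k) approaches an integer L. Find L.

5

The characteristic equation is r^2 - 3r - 10 = 0, which factors as (r - 5)(r + 2) = 0.
So the roots are 5 and -2. Since |5| > |-2| and the coefficient of 5^k is non-zero, the ratio tends to 5.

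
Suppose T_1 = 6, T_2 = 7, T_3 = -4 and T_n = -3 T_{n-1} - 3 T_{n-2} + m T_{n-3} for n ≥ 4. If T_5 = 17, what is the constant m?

2

T_4 = -9 + 6m
T_5 = 39 - 11m
So 39 - 11m = 17, giving m = 2.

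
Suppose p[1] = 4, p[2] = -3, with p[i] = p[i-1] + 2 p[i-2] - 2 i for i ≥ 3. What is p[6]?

p[3] = (-3) + 2·4 - 6 = -1
p[4] = (-1) + 2·(-3) - 8 = -15
p[5] = (-15) + 2·(-1) - 10 = -27
p[6] = (-27) + 2·(-15) - 12 = -69

-69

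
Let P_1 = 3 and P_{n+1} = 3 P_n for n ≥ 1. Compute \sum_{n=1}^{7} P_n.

P_2 = 3*3 = 9
P_3 = 3*9 = 27
P_4 = 3*27 = 81
P_5 = 3*81 = 243
P_6 = 3*243 = 729
P_7 = 3*729 = 2187
Sum = 3 + 9 + 27 + 81 + 243 + 729 + 2187 = 3279

3279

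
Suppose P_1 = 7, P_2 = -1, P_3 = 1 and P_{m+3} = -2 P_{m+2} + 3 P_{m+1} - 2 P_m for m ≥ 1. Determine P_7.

457

P_4 = -2(1) + 3(-1) - 2(7) = -19
P_5 = -2(-19) + 3(1) - 2(-1) = 43
P_6 = -2(43) + 3(-19) - 2(1) = -145
P_7 = -2(-145) + 3(43) - 2(-19) = 457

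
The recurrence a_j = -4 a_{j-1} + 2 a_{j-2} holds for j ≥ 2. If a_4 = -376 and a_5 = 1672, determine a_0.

Rearranging, a_{j-2} = (a_j + 4 a_{j-1}) / 2.
a_3 = (1672 + 4·(-376)) / 2 = 168/2 = 84
a_2 = (-376 + 4·84) / 2 = -40/2 = -20
a_1 = (84 + 4·(-20)) / 2 = 4/2 = 2
a_0 = (-20 + 4·2) / 2 = -12/2 = -6

-6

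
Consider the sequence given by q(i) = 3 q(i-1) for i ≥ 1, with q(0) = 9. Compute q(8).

q(1) = 3·9 = 27
q(2) = 3·27 = 81
q(3) = 3·81 = 243
q(4) = 3·243 = 729
q(5) = 3·729 = 2187
q(6) = 3·2187 = 6561
q(7) = 3·6561 = 19683
q(8) = 3·19683 = 59049

59049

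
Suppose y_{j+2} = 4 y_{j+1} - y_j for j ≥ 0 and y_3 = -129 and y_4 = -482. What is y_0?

6

Rearranging, y_{j-2} = -(y_j - 4 y_{j-1}).
y_2 = -(-482 - 4*(-129)) = -34
y_1 = -(-129 - 4*(-34)) = -7
y_0 = -(-34 - 4*(-7)) = 6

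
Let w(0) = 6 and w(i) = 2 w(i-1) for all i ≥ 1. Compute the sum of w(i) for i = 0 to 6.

w(1) = 2·6 = 12
w(2) = 2·12 = 24
w(3) = 2·24 = 48
w(4) = 2·48 = 96
w(5) = 2·96 = 192
w(6) = 2·192 = 384
Sum = 6 + 12 + 24 + 48 + 96 + 192 + 384 = 762

762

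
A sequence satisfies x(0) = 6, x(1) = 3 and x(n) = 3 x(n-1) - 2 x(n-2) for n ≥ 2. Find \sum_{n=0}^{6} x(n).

-318

x(2) = 3·3 - 2·6 = -3
x(3) = 3·(-3) - 2·3 = -15
x(4) = 3·(-15) - 2·(-3) = -39
x(5) = 3·(-39) - 2·(-15) = -87
x(6) = 3·(-87) - 2·(-39) = -183
Sum = 6 + 3 + (-3) + (-15) + (-39) + (-87) + (-183) = -318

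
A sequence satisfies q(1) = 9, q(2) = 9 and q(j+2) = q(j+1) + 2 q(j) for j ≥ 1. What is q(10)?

q(3) = 9 + 2*9 = 27
q(4) = 27 + 2*9 = 45
q(5) = 45 + 2*27 = 99
q(6) = 99 + 2*45 = 189
q(7) = 189 + 2*99 = 387
q(8) = 387 + 2*189 = 765
q(9) = 765 + 2*387 = 1539
q(10) = 1539 + 2*765 = 3069

3069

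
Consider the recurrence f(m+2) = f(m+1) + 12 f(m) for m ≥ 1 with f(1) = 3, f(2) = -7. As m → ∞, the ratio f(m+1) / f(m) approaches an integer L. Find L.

4

The characteristic equation is r^2 - r - 12 = 0, which factors as (r - 4)(r + 3) = 0.
So the roots are 4 and -3. Since |4| > |-3| and the coefficient of 4^m is non-zero, the ratio tends to 4.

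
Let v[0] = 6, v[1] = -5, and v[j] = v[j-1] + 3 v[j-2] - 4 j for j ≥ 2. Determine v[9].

-2902

v[2] = (-5) + 3(6) - 8 = 5
v[3] = 5 + 3(-5) - 12 = -22
v[4] = (-22) + 3(5) - 16 = -23
v[5] = (-23) + 3(-22) - 20 = -109
v[6] = (-109) + 3(-23) - 24 = -202
v[7] = (-202) + 3(-109) - 28 = -557
v[8] = (-557) + 3(-202) - 32 = -1195
v[9] = (-1195) + 3(-557) - 36 = -2902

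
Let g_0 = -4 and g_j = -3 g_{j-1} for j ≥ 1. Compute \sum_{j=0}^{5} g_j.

g_1 = -3(-4) = 12
g_2 = -3(12) = -36
g_3 = -3(-36) = 108
g_4 = -3(108) = -324
g_5 = -3(-324) = 972
Sum = (-4) + 12 + (-36) + 108 + (-324) + 972 = 728

728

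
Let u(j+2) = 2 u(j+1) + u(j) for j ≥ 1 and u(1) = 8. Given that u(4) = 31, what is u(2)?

Let u(2) = z.
u(3) = 8 + 2z
u(4) = 16 + 5z
So 16 + 5z = 31, giving z = 3.

3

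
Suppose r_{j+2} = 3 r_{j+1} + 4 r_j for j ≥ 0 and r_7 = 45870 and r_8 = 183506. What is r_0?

Rearranging, r_{j-2} = (r_j - 3 r_{j-1}) / 4.
r_6 = (183506 - 3·45870) / 4 = 45896/4 = 11474
r_5 = (45870 - 3·11474) / 4 = 11448/4 = 2862
r_4 = (11474 - 3·2862) / 4 = 2888/4 = 722
r_3 = (2862 - 3·722) / 4 = 696/4 = 174
r_2 = (722 - 3·174) / 4 = 200/4 = 50
r_1 = (174 - 3·50) / 4 = 24/4 = 6
r_0 = (50 - 3·6) / 4 = 32/4 = 8

8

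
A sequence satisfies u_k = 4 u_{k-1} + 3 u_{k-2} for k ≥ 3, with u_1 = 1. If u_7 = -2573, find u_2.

Let u_2 = v.
u_3 = 3 + 4v
u_4 = 12 + 19v
u_5 = 57 + 88v
u_6 = 264 + 409v
u_7 = 1227 + 1900v
So 1227 + 1900v = -2573, giving v = -2.

-2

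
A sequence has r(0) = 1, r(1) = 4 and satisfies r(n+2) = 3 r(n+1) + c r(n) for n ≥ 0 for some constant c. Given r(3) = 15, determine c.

-3

r(2) = 12 + c
r(3) = 36 + 7c
So 36 + 7c = 15, giving c = -3.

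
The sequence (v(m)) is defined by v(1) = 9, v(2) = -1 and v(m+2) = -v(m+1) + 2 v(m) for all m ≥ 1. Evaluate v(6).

v(3) = -(-1) + 2·9 = 19
v(4) = -19 + 2·(-1) = -21
v(5) = -(-21) + 2·19 = 59
v(6) = -59 + 2·(-21) = -101

-101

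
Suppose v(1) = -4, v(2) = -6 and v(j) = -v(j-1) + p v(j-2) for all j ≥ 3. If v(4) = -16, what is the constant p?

v(3) = 6 - 4p
v(4) = -6 - 2p
So -6 - 2p = -16, giving p = 5.

5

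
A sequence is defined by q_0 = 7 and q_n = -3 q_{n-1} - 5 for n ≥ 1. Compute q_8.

54127

q_1 = -3·7 - 5 = -26
q_2 = -3·(-26) - 5 = 73
q_3 = -3·73 - 5 = -224
q_4 = -3·(-224) - 5 = 667
q_5 = -3·667 - 5 = -2006
q_6 = -3·(-2006) - 5 = 6013
q_7 = -3·6013 - 5 = -18044
q_8 = -3·(-18044) - 5 = 54127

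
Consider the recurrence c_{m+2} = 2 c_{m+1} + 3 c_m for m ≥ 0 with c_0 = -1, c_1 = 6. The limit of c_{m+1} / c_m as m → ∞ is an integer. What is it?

3

The characteristic equation is r^2 - 2r - 3 = 0, which factors as (r - 3)(r + 1) = 0.
So the roots are 3 and -1. Since |3| > |-1| and the coefficient of 3^m is non-zero, the ratio tends to 3.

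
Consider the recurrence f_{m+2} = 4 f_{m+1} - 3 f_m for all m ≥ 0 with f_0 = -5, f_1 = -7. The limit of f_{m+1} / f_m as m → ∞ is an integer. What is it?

The characteristic equation is r^2 - 4r + 3 = 0, which factors as (r - 3)(r - 1) = 0.
So the roots are 3 and 1. Since |3| > |1| and the coefficient of 3^m is non-zero, the ratio tends to 3.

3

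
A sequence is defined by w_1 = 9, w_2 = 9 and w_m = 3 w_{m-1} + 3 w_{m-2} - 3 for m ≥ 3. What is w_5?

681

w_3 = 3*9 + 3*9 - 3 = 51
w_4 = 3*51 + 3*9 - 3 = 177
w_5 = 3*177 + 3*51 - 3 = 681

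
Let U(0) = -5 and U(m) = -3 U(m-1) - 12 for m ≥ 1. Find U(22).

-62762119221

The fixed point is -12/(1 + 3) = -3, so U(m) + 3 = -3(U(m-1) + 3).
Hence U(m) = -2·(-3)^m - 3.
U(22) = -2·(-3)^{22} - 3 = -2·31381059609 - 3 = -62762119221.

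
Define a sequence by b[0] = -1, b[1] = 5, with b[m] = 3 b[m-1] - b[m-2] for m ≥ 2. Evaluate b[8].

5312

b[2] = 3·5 - (-1) = 16
b[3] = 3·16 - 5 = 43
b[4] = 3·43 - 16 = 113
b[5] = 3·113 - 43 = 296
b[6] = 3·296 - 113 = 775
b[7] = 3·775 - 296 = 2029
b[8] = 3·2029 - 775 = 5312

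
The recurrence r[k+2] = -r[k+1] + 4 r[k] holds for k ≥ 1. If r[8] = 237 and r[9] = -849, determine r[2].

Rearranging, r[k-2] = (r[k] + r[k-1]) / 4.
r[7] = (-849 + 237) / 4 = -612/4 = -153
r[6] = (237 + (-153)) / 4 = 84/4 = 21
r[5] = (-153 + 21) / 4 = -132/4 = -33
r[4] = (21 + (-33)) / 4 = -12/4 = -3
r[3] = (-33 + (-3)) / 4 = -36/4 = -9
r[2] = (-3 + (-9)) / 4 = -12/4 = -3

-3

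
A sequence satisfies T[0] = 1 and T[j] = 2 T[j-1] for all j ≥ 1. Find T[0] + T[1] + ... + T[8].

511

T[1] = 2*1 = 2
T[2] = 2*2 = 4
T[3] = 2*4 = 8
T[4] = 2*8 = 16
T[5] = 2*16 = 32
T[6] = 2*32 = 64
T[7] = 2*64 = 128
T[8] = 2*128 = 256
Sum = 1 + 2 + 4 + 8 + 16 + 32 + 64 + 128 + 256 = 511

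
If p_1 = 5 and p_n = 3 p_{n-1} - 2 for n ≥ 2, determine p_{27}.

10167463313317

The fixed point is -2/(1 - 3) = 1, so p_n - 1 = 3(p_{n-1} - 1).
Hence p_n = 4·3^{n-1} + 1.
p_{27} = 4·3^{26} + 1 = 4·2541865828329 + 1 = 10167463313317.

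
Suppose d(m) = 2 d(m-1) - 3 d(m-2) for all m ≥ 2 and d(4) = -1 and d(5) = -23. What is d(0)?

Rearranging, d(m-2) = (d(m) - 2 d(m-1)) / -3.
d(3) = (-23 - 2(-1)) / -3 = -21/-3 = 7
d(2) = (-1 - 2(7)) / -3 = -15/-3 = 5
d(1) = (7 - 2(5)) / -3 = -3/-3 = 1
d(0) = (5 - 2(1)) / -3 = 3/-3 = -1

-1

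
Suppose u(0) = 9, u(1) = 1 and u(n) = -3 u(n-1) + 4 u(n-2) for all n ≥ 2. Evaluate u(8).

u(2) = -3(1) + 4(9) = 33
u(3) = -3(33) + 4(1) = -95
u(4) = -3(-95) + 4(33) = 417
u(5) = -3(417) + 4(-95) = -1631
u(6) = -3(-1631) + 4(417) = 6561
u(7) = -3(6561) + 4(-1631) = -26207
u(8) = -3(-26207) + 4(6561) = 104865

104865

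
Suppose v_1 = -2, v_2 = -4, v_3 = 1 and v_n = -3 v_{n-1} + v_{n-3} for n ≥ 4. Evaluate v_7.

91

v_4 = -3*1 + (-2) = -5
v_5 = -3*(-5) + (-4) = 11
v_6 = -3*11 + 1 = -32
v_7 = -3*(-32) + (-5) = 91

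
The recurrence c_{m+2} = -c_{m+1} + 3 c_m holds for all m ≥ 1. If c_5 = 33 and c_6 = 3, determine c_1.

8

Rearranging, c_{m-2} = (c_m + c_{m-1}) / 3.
c_4 = (3 + 33) / 3 = 36/3 = 12
c_3 = (33 + 12) / 3 = 45/3 = 15
c_2 = (12 + 15) / 3 = 27/3 = 9
c_1 = (15 + 9) / 3 = 24/3 = 8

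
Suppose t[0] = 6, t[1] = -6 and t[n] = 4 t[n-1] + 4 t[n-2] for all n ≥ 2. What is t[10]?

t[2] = 4*(-6) + 4*6 = 0
t[3] = 4*0 + 4*(-6) = -24
t[4] = 4*(-24) + 4*0 = -96
t[5] = 4*(-96) + 4*(-24) = -480
t[6] = 4*(-480) + 4*(-96) = -2304
t[7] = 4*(-2304) + 4*(-480) = -11136
t[8] = 4*(-11136) + 4*(-2304) = -53760
t[9] = 4*(-53760) + 4*(-11136) = -259584
t[10] = 4*(-259584) + 4*(-53760) = -1253376

-1253376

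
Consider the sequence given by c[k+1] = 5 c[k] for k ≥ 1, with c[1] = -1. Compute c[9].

c[2] = 5*(-1) = -5
c[3] = 5*(-5) = -25
c[4] = 5*(-25) = -125
c[5] = 5*(-125) = -625
c[6] = 5*(-625) = -3125
c[7] = 5*(-3125) = -15625
c[8] = 5*(-15625) = -78125
c[9] = 5*(-78125) = -390625

-390625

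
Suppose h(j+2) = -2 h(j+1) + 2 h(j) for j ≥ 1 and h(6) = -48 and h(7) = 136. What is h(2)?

Rearranging, h(j-2) = (h(j) + 2 h(j-1)) / 2.
h(5) = (136 + 2*(-48)) / 2 = 40/2 = 20
h(4) = (-48 + 2*20) / 2 = -8/2 = -4
h(3) = (20 + 2*(-4)) / 2 = 12/2 = 6
h(2) = (-4 + 2*6) / 2 = 8/2 = 4

4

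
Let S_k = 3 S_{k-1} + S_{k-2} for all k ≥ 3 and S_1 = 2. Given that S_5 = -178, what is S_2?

Let S_2 = y.
S_3 = 2 + 3y
S_4 = 6 + 10y
S_5 = 20 + 33y
So 20 + 33y = -178, giving y = -6.

-6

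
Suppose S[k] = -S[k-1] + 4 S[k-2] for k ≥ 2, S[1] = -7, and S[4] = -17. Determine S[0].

Let S[0] = w.
S[2] = 7 + 4w
S[3] = -35 - 4w
S[4] = 63 + 20w
So 63 + 20w = -17, giving w = -4.

-4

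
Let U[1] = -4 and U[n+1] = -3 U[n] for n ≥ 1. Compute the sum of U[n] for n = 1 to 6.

728

U[2] = -3*(-4) = 12
U[3] = -3*12 = -36
U[4] = -3*(-36) = 108
U[5] = -3*108 = -324
U[6] = -3*(-324) = 972
Sum = (-4) + 12 + (-36) + 108 + (-324) + 972 = 728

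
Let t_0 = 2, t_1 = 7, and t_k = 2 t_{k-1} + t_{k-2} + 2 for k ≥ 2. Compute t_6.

t_2 = 2·7 + 2 + 2 = 18
t_3 = 2·18 + 7 + 2 = 45
t_4 = 2·45 + 18 + 2 = 110
t_5 = 2·110 + 45 + 2 = 267
t_6 = 2·267 + 110 + 2 = 646

646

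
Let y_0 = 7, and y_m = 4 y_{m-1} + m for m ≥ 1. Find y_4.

y_1 = 4(7) + 1 = 29
y_2 = 4(29) + 2 = 118
y_3 = 4(118) + 3 = 475
y_4 = 4(475) + 4 = 1904

1904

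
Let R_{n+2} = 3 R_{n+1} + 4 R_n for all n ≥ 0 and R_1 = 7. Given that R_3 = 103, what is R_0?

Let R_0 = v.
R_2 = 21 + 4v
R_3 = 91 + 12v
So 91 + 12v = 103, giving v = 1.

1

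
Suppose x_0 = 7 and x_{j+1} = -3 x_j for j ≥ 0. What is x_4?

567

x_1 = -3·7 = -21
x_2 = -3·(-21) = 63
x_3 = -3·63 = -189
x_4 = -3·(-189) = 567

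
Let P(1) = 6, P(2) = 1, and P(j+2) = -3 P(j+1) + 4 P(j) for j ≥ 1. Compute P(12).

P(3) = -3·1 + 4·6 = 21
P(4) = -3·21 + 4·1 = -59
P(5) = -3·(-59) + 4·21 = 261
P(6) = -3·261 + 4·(-59) = -1019
P(7) = -3·(-1019) + 4·261 = 4101
P(8) = -3·4101 + 4·(-1019) = -16379
P(9) = -3·(-16379) + 4·4101 = 65541
P(10) = -3·65541 + 4·(-16379) = -262139
P(11) = -3·(-262139) + 4·65541 = 1048581
P(12) = -3·1048581 + 4·(-262139) = -4194299

-4194299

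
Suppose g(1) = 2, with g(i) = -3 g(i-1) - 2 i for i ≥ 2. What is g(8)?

g(2) = -3*2 - 4 = -10
g(3) = -3*(-10) - 6 = 24
g(4) = -3*24 - 8 = -80
g(5) = -3*(-80) - 10 = 230
g(6) = -3*230 - 12 = -702
g(7) = -3*(-702) - 14 = 2092
g(8) = -3*2092 - 16 = -6292

-6292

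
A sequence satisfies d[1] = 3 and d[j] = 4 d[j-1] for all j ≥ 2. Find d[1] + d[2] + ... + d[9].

d[2] = 4·3 = 12
d[3] = 4·12 = 48
d[4] = 4·48 = 192
d[5] = 4·192 = 768
d[6] = 4·768 = 3072
d[7] = 4·3072 = 12288
d[8] = 4·12288 = 49152
d[9] = 4·49152 = 196608
Sum = 3 + 12 + 48 + 192 + 768 + 3072 + 12288 + 49152 + 196608 = 262143

262143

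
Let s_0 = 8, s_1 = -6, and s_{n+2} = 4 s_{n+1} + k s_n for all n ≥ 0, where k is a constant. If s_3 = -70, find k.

s_2 = -24 + 8k
s_3 = -96 + 26k
So -96 + 26k = -70, giving k = 1.

1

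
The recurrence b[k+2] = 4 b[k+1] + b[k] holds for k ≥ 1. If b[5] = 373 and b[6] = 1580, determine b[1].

5

Rearranging, b[k-2] = b[k] - 4 b[k-1].
b[4] = 1580 - 4*373 = 88
b[3] = 373 - 4*88 = 21
b[2] = 88 - 4*21 = 4
b[1] = 21 - 4*4 = 5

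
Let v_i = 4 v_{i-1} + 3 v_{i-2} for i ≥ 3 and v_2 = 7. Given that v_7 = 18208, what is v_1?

Let v_1 = z.
v_3 = 28 + 3z
v_4 = 133 + 12z
v_5 = 616 + 57z
v_6 = 2863 + 264z
v_7 = 13300 + 1227z
So 13300 + 1227z = 18208, giving z = 4.

4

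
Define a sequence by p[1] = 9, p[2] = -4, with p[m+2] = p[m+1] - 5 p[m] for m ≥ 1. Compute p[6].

361

p[3] = (-4) - 5·9 = -49
p[4] = (-49) - 5·(-4) = -29
p[5] = (-29) - 5·(-49) = 216
p[6] = 216 - 5·(-29) = 361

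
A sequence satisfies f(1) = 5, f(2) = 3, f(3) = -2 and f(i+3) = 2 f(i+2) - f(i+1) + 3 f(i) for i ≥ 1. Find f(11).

f(4) = 2*(-2) - 3 + 3*5 = 8
f(5) = 2*8 - (-2) + 3*3 = 27
f(6) = 2*27 - 8 + 3*(-2) = 40
f(7) = 2*40 - 27 + 3*8 = 77
f(8) = 2*77 - 40 + 3*27 = 195
f(9) = 2*195 - 77 + 3*40 = 433
f(10) = 2*433 - 195 + 3*77 = 902
f(11) = 2*902 - 433 + 3*195 = 1956

1956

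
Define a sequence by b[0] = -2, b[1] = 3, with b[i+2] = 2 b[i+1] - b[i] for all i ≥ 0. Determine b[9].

b[2] = 2(3) - (-2) = 8
b[3] = 2(8) - 3 = 13
b[4] = 2(13) - 8 = 18
b[5] = 2(18) - 13 = 23
b[6] = 2(23) - 18 = 28
b[7] = 2(28) - 23 = 33
b[8] = 2(33) - 28 = 38
b[9] = 2(38) - 33 = 43

43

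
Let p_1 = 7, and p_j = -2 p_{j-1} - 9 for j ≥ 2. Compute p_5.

p_2 = -2*7 - 9 = -23
p_3 = -2*(-23) - 9 = 37
p_4 = -2*37 - 9 = -83
p_5 = -2*(-83) - 9 = 157

157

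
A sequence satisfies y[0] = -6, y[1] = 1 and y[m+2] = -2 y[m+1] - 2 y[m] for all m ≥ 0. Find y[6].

-40

y[2] = -2*1 - 2*(-6) = 10
y[3] = -2*10 - 2*1 = -22
y[4] = -2*(-22) - 2*10 = 24
y[5] = -2*24 - 2*(-22) = -4
y[6] = -2*(-4) - 2*24 = -40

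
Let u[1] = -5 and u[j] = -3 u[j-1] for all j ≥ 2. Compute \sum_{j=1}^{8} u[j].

8200

u[2] = -3*(-5) = 15
u[3] = -3*15 = -45
u[4] = -3*(-45) = 135
u[5] = -3*135 = -405
u[6] = -3*(-405) = 1215
u[7] = -3*1215 = -3645
u[8] = -3*(-3645) = 10935
Sum = (-5) + 15 + (-45) + 135 + (-405) + 1215 + (-3645) + 10935 = 8200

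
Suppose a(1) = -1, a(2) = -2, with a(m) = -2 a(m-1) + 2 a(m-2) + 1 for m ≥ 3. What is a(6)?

a(3) = -2*(-2) + 2*(-1) + 1 = 3
a(4) = -2*3 + 2*(-2) + 1 = -9
a(5) = -2*(-9) + 2*3 + 1 = 25
a(6) = -2*25 + 2*(-9) + 1 = -67

-67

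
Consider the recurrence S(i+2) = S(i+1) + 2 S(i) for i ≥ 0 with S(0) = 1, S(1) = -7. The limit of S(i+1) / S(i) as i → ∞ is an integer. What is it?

The characteristic equation is r^2 - r - 2 = 0, which factors as (r - 2)(r + 1) = 0.
So the roots are 2 and -1. Since |2| > |-1| and the coefficient of 2^i is non-zero, the ratio tends to 2.

2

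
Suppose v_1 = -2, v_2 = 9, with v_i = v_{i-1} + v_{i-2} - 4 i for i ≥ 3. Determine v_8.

v_3 = 9 + (-2) - 12 = -5
v_4 = (-5) + 9 - 16 = -12
v_5 = (-12) + (-5) - 20 = -37
v_6 = (-37) + (-12) - 24 = -73
v_7 = (-73) + (-37) - 28 = -138
v_8 = (-138) + (-73) - 32 = -243

-243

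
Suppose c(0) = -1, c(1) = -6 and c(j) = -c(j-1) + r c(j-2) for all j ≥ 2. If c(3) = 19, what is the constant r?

c(2) = 6 - r
c(3) = -6 - 5r
So -6 - 5r = 19, giving r = -5.

-5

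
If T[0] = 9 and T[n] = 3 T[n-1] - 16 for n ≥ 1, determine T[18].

387420497

The fixed point is -16/(1 - 3) = 8, so T[n] - 8 = 3(T[n-1] - 8).
Hence T[n] = 1·3^n + 8.
T[18] = 1·3^{18} + 8 = 1·387420489 + 8 = 387420497.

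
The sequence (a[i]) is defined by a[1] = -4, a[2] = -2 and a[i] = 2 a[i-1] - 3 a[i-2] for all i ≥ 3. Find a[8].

a[3] = 2(-2) - 3(-4) = 8
a[4] = 2(8) - 3(-2) = 22
a[5] = 2(22) - 3(8) = 20
a[6] = 2(20) - 3(22) = -26
a[7] = 2(-26) - 3(20) = -112
a[8] = 2(-112) - 3(-26) = -146

-146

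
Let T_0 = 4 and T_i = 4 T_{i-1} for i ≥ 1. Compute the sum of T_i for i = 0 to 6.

21844

T_1 = 4*4 = 16
T_2 = 4*16 = 64
T_3 = 4*64 = 256
T_4 = 4*256 = 1024
T_5 = 4*1024 = 4096
T_6 = 4*4096 = 16384
Sum = 4 + 16 + 64 + 256 + 1024 + 4096 + 16384 = 21844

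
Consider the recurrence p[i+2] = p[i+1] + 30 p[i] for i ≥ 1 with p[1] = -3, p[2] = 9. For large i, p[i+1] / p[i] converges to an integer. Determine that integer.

The characteristic equation is r^2 - r - 30 = 0, which factors as (r - 6)(r + 5) = 0.
So the roots are 6 and -5. Since |6| > |-5| and the coefficient of 6^i is non-zero, the ratio tends to 6.

6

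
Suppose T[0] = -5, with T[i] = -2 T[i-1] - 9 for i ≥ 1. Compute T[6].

T[1] = -2*(-5) - 9 = 1
T[2] = -2*1 - 9 = -11
T[3] = -2*(-11) - 9 = 13
T[4] = -2*13 - 9 = -35
T[5] = -2*(-35) - 9 = 61
T[6] = -2*61 - 9 = -131

-131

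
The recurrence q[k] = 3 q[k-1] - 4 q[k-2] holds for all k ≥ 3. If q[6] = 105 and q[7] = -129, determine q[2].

-3

Rearranging, q[k-2] = (q[k] - 3 q[k-1]) / -4.
q[5] = (-129 - 3·105) / -4 = -444/-4 = 111
q[4] = (105 - 3·111) / -4 = -228/-4 = 57
q[3] = (111 - 3·57) / -4 = -60/-4 = 15
q[2] = (57 - 3·15) / -4 = 12/-4 = -3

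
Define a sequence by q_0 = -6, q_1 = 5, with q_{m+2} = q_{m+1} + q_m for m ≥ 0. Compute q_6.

10

q_2 = 5 + (-6) = -1
q_3 = (-1) + 5 = 4
q_4 = 4 + (-1) = 3
q_5 = 3 + 4 = 7
q_6 = 7 + 3 = 10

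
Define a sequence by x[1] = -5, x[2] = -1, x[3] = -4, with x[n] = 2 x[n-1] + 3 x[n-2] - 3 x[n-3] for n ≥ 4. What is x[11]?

x[4] = 2(-4) + 3(-1) - 3(-5) = 4
x[5] = 2(4) + 3(-4) - 3(-1) = -1
x[6] = 2(-1) + 3(4) - 3(-4) = 22
x[7] = 2(22) + 3(-1) - 3(4) = 29
x[8] = 2(29) + 3(22) - 3(-1) = 127
x[9] = 2(127) + 3(29) - 3(22) = 275
x[10] = 2(275) + 3(127) - 3(29) = 844
x[11] = 2(844) + 3(275) - 3(127) = 2132

2132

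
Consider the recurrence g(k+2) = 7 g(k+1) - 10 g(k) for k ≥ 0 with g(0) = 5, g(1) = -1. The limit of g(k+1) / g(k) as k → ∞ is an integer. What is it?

5

The characteristic equation is r^2 - 7r + 10 = 0, which factors as (r - 5)(r - 2) = 0.
So the roots are 5 and 2. Since |5| > |2| and the coefficient of 5^k is non-zero, the ratio tends to 5.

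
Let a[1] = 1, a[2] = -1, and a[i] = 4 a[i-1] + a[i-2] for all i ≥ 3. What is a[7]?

a[3] = 4*(-1) + 1 = -3
a[4] = 4*(-3) + (-1) = -13
a[5] = 4*(-13) + (-3) = -55
a[6] = 4*(-55) + (-13) = -233
a[7] = 4*(-233) + (-55) = -987

-987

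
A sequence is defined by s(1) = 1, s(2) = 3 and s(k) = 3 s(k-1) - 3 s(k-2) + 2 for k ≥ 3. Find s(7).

29

s(3) = 3·3 - 3·1 + 2 = 8
s(4) = 3·8 - 3·3 + 2 = 17
s(5) = 3·17 - 3·8 + 2 = 29
s(6) = 3·29 - 3·17 + 2 = 38
s(7) = 3·38 - 3·29 + 2 = 29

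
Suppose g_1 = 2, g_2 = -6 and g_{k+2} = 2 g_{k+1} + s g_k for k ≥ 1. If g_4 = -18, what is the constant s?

-3

g_3 = -12 + 2s
g_4 = -24 - 2s
So -24 - 2s = -18, giving s = -3.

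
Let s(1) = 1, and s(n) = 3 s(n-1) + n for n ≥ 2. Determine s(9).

14757

s(2) = 3(1) + 2 = 5
s(3) = 3(5) + 3 = 18
s(4) = 3(18) + 4 = 58
s(5) = 3(58) + 5 = 179
s(6) = 3(179) + 6 = 543
s(7) = 3(543) + 7 = 1636
s(8) = 3(1636) + 8 = 4916
s(9) = 3(4916) + 9 = 14757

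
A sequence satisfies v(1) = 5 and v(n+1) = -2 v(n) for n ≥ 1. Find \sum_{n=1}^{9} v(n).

v(2) = -2(5) = -10
v(3) = -2(-10) = 20
v(4) = -2(20) = -40
v(5) = -2(-40) = 80
v(6) = -2(80) = -160
v(7) = -2(-160) = 320
v(8) = -2(320) = -640
v(9) = -2(-640) = 1280
Sum = 5 + (-10) + 20 + (-40) + 80 + (-160) + 320 + (-640) + 1280 = 855

855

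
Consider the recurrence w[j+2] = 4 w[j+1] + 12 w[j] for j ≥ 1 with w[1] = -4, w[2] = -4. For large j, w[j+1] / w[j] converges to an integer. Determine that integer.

6

The characteristic equation is r^2 - 4r - 12 = 0, which factors as (r - 6)(r + 2) = 0.
So the roots are 6 and -2. Since |6| > |-2| and the coefficient of 6^j is non-zero, the ratio tends to 6.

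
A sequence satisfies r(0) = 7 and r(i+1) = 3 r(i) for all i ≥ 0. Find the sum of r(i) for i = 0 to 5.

2548

r(1) = 3(7) = 21
r(2) = 3(21) = 63
r(3) = 3(63) = 189
r(4) = 3(189) = 567
r(5) = 3(567) = 1701
Sum = 7 + 21 + 63 + 189 + 567 + 1701 = 2548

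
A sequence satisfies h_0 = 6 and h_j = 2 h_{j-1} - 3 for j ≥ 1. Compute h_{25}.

The fixed point is -3/(1 - 2) = 3, so h_j - 3 = 2(h_{j-1} - 3).
Hence h_j = 3·2^j + 3.
h_{25} = 3·2^{25} + 3 = 3·33554432 + 3 = 100663299.

100663299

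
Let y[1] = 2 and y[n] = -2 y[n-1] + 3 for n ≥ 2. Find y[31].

1073741825

The fixed point is 3/(1 + 2) = 1, so y[n] - 1 = -2(y[n-1] - 1).
Hence y[n] = 1·(-2)^{n-1} + 1.
y[31] = 1·(-2)^{30} + 1 = 1·1073741824 + 1 = 1073741825.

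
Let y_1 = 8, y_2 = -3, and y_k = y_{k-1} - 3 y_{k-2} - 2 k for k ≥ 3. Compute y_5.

y_3 = (-3) - 3(8) - 6 = -33
y_4 = (-33) - 3(-3) - 8 = -32
y_5 = (-32) - 3(-33) - 10 = 57

57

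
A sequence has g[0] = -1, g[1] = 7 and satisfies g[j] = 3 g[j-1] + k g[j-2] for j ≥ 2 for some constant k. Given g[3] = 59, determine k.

g[2] = 21 - k
g[3] = 63 + 4k
So 63 + 4k = 59, giving k = -1.

-1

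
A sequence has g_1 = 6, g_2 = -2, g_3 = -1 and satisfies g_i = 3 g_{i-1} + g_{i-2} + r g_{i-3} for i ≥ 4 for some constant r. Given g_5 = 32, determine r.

3

g_4 = -5 + 6r
g_5 = -16 + 16r
So -16 + 16r = 32, giving r = 3.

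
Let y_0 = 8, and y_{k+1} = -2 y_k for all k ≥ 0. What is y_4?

y_1 = -2·8 = -16
y_2 = -2·(-16) = 32
y_3 = -2·32 = -64
y_4 = -2·(-64) = 128

128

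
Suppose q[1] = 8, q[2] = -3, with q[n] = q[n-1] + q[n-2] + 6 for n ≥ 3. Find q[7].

q[3] = (-3) + 8 + 6 = 11
q[4] = 11 + (-3) + 6 = 14
q[5] = 14 + 11 + 6 = 31
q[6] = 31 + 14 + 6 = 51
q[7] = 51 + 31 + 6 = 88

88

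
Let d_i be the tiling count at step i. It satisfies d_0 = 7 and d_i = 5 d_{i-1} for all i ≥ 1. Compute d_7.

546875

d_1 = 5*7 = 35
d_2 = 5*35 = 175
d_3 = 5*175 = 875
d_4 = 5*875 = 4375
d_5 = 5*4375 = 21875
d_6 = 5*21875 = 109375
d_7 = 5*109375 = 546875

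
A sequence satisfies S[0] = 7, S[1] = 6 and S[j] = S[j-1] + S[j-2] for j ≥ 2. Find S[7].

S[2] = 6 + 7 = 13
S[3] = 13 + 6 = 19
S[4] = 19 + 13 = 32
S[5] = 32 + 19 = 51
S[6] = 51 + 32 = 83
S[7] = 83 + 51 = 134

134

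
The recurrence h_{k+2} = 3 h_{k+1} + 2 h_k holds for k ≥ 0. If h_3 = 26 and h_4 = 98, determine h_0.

Rearranging, h_{k-2} = (h_k - 3 h_{k-1}) / 2.
h_2 = (98 - 3·26) / 2 = 20/2 = 10
h_1 = (26 - 3·10) / 2 = -4/2 = -2
h_0 = (10 - 3·(-2)) / 2 = 16/2 = 8

8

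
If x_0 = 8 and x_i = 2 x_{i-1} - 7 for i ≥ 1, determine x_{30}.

1073741831

The fixed point is -7/(1 - 2) = 7, so x_i - 7 = 2(x_{i-1} - 7).
Hence x_i = 1·2^i + 7.
x_{30} = 1·2^{30} + 7 = 1·1073741824 + 7 = 1073741831.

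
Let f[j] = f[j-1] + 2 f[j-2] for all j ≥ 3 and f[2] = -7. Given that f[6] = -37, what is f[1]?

Let f[1] = v.
f[3] = -7 + 2v
f[4] = -21 + 2v
f[5] = -35 + 6v
f[6] = -77 + 10v
So -77 + 10v = -37, giving v = 4.

4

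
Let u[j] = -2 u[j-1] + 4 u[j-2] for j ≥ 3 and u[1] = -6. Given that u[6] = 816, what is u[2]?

Let u[2] = v.
u[3] = -24 - 2v
u[4] = 48 + 8v
u[5] = -192 - 24v
u[6] = 576 + 80v
So 576 + 80v = 816, giving v = 3.

3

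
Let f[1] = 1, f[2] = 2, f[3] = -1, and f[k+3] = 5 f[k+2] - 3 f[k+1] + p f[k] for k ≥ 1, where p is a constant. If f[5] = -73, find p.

f[4] = -11 + p
f[5] = -52 + 7p
So -52 + 7p = -73, giving p = -3.

-3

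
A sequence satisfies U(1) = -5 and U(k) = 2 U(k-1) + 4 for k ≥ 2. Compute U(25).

The fixed point is 4/(1 - 2) = -4, so U(k) + 4 = 2(U(k-1) + 4).
Hence U(k) = -1·2^{k-1} - 4.
U(25) = -1·2^{24} - 4 = -1·16777216 - 4 = -16777220.

-16777220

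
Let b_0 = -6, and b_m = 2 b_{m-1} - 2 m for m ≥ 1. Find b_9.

-5098

b_1 = 2·(-6) - 2 = -14
b_2 = 2·(-14) - 4 = -32
b_3 = 2·(-32) - 6 = -70
b_4 = 2·(-70) - 8 = -148
b_5 = 2·(-148) - 10 = -306
b_6 = 2·(-306) - 12 = -624
b_7 = 2·(-624) - 14 = -1262
b_8 = 2·(-1262) - 16 = -2540
b_9 = 2·(-2540) - 18 = -5098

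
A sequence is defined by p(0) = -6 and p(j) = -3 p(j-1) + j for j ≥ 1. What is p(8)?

-40594

p(1) = -3·(-6) + 1 = 19
p(2) = -3·19 + 2 = -55
p(3) = -3·(-55) + 3 = 168
p(4) = -3·168 + 4 = -500
p(5) = -3·(-500) + 5 = 1505
p(6) = -3·1505 + 6 = -4509
p(7) = -3·(-4509) + 7 = 13534
p(8) = -3·13534 + 8 = -40594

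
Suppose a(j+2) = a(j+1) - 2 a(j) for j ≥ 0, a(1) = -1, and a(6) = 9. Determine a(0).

Let a(0) = w.
a(2) = -1 - 2w
a(3) = 1 - 2w
a(4) = 3 + 2w
a(5) = 1 + 6w
a(6) = -5 + 2w
So -5 + 2w = 9, giving w = 7.

7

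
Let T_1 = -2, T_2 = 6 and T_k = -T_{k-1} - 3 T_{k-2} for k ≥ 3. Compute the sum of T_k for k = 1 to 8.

T_3 = -6 - 3(-2) = 0
T_4 = -0 - 3(6) = -18
T_5 = -(-18) - 3(0) = 18
T_6 = -18 - 3(-18) = 36
T_7 = -36 - 3(18) = -90
T_8 = -(-90) - 3(36) = -18
Sum = (-2) + 6 + 0 + (-18) + 18 + 36 + (-90) + (-18) = -68

-68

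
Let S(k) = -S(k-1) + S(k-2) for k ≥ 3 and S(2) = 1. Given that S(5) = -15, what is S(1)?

Let S(1) = w.
S(3) = -1 + w
S(4) = 2 - w
S(5) = -3 + 2w
So -3 + 2w = -15, giving w = -6.

-6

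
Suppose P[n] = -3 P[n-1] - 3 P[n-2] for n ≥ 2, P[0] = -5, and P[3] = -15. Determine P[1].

5

Let P[1] = w.
P[2] = 15 - 3w
P[3] = -45 + 6w
So -45 + 6w = -15, giving w = 5.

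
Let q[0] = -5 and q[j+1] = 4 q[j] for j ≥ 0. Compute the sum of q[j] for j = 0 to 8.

q[1] = 4·(-5) = -20
q[2] = 4·(-20) = -80
q[3] = 4·(-80) = -320
q[4] = 4·(-320) = -1280
q[5] = 4·(-1280) = -5120
q[6] = 4·(-5120) = -20480
q[7] = 4·(-20480) = -81920
q[8] = 4·(-81920) = -327680
Sum = (-5) + (-20) + (-80) + (-320) + (-1280) + (-5120) + (-20480) + (-81920) + (-327680) = -436905

-436905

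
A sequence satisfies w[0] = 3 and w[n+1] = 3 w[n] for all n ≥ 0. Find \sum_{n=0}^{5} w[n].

w[1] = 3(3) = 9
w[2] = 3(9) = 27
w[3] = 3(27) = 81
w[4] = 3(81) = 243
w[5] = 3(243) = 729
Sum = 3 + 9 + 27 + 81 + 243 + 729 = 1092

1092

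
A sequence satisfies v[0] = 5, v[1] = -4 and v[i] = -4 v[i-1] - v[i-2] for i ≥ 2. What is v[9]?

-107860

v[2] = -4(-4) - 5 = 11
v[3] = -4(11) - (-4) = -40
v[4] = -4(-40) - 11 = 149
v[5] = -4(149) - (-40) = -556
v[6] = -4(-556) - 149 = 2075
v[7] = -4(2075) - (-556) = -7744
v[8] = -4(-7744) - 2075 = 28901
v[9] = -4(28901) - (-7744) = -107860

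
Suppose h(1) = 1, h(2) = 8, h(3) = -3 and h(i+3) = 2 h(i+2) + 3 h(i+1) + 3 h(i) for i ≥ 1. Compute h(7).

h(4) = 2·(-3) + 3·8 + 3·1 = 21
h(5) = 2·21 + 3·(-3) + 3·8 = 57
h(6) = 2·57 + 3·21 + 3·(-3) = 168
h(7) = 2·168 + 3·57 + 3·21 = 570

570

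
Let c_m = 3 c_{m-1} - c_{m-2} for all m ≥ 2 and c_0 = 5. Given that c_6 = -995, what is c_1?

Let c_1 = x.
c_2 = -5 + 3x
c_3 = -15 + 8x
c_4 = -40 + 21x
c_5 = -105 + 55x
c_6 = -275 + 144x
So -275 + 144x = -995, giving x = -5.

-5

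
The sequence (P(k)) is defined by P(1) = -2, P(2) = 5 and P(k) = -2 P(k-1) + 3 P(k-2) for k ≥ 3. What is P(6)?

425

P(3) = -2(5) + 3(-2) = -16
P(4) = -2(-16) + 3(5) = 47
P(5) = -2(47) + 3(-16) = -142
P(6) = -2(-142) + 3(47) = 425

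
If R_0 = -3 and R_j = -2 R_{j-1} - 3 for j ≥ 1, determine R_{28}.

The fixed point is -3/(1 + 2) = -1, so R_j + 1 = -2(R_{j-1} + 1).
Hence R_j = -2·(-2)^j - 1.
R_{28} = -2·(-2)^{28} - 1 = -2·268435456 - 1 = -536870913.

-536870913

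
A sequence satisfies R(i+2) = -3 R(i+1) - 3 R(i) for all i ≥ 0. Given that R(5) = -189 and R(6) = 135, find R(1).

-6

Rearranging, R(i-2) = (R(i) + 3 R(i-1)) / -3.
R(4) = (135 + 3*(-189)) / -3 = -432/-3 = 144
R(3) = (-189 + 3*144) / -3 = 243/-3 = -81
R(2) = (144 + 3*(-81)) / -3 = -99/-3 = 33
R(1) = (-81 + 3*33) / -3 = 18/-3 = -6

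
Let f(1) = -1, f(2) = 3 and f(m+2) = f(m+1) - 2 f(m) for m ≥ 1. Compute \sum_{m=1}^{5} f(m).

f(3) = 3 - 2(-1) = 5
f(4) = 5 - 2(3) = -1
f(5) = (-1) - 2(5) = -11
Sum = (-1) + 3 + 5 + (-1) + (-11) = -5

-5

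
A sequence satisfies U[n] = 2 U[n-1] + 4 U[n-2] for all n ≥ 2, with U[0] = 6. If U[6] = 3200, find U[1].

5

Let U[1] = y.
U[2] = 24 + 2y
U[3] = 48 + 8y
U[4] = 192 + 24y
U[5] = 576 + 80y
U[6] = 1920 + 256y
So 1920 + 256y = 3200, giving y = 5.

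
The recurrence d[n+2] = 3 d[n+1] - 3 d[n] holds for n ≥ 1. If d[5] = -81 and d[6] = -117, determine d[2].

Rearranging, d[n-2] = (d[n] - 3 d[n-1]) / -3.
d[4] = (-117 - 3(-81)) / -3 = 126/-3 = -42
d[3] = (-81 - 3(-42)) / -3 = 45/-3 = -15
d[2] = (-42 - 3(-15)) / -3 = 3/-3 = -1

-1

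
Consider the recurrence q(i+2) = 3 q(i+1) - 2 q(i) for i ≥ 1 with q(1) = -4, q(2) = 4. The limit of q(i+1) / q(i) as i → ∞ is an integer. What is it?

The characteristic equation is r^2 - 3r + 2 = 0, which factors as (r - 2)(r - 1) = 0.
So the roots are 2 and 1. Since |2| > |1| and the coefficient of 2^i is non-zero, the ratio tends to 2.

2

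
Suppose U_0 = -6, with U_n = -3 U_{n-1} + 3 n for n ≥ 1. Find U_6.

-4779

U_1 = -3*(-6) + 3 = 21
U_2 = -3*21 + 6 = -57
U_3 = -3*(-57) + 9 = 180
U_4 = -3*180 + 12 = -528
U_5 = -3*(-528) + 15 = 1599
U_6 = -3*1599 + 18 = -4779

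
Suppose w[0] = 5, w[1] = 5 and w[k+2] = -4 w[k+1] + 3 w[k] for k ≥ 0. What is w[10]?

-1567685

w[2] = -4·5 + 3·5 = -5
w[3] = -4·(-5) + 3·5 = 35
w[4] = -4·35 + 3·(-5) = -155
w[5] = -4·(-155) + 3·35 = 725
w[6] = -4·725 + 3·(-155) = -3365
w[7] = -4·(-3365) + 3·725 = 15635
w[8] = -4·15635 + 3·(-3365) = -72635
w[9] = -4·(-72635) + 3·15635 = 337445
w[10] = -4·337445 + 3·(-72635) = -1567685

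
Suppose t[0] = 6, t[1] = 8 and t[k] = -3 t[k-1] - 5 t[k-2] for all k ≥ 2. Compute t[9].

t[2] = -3*8 - 5*6 = -54
t[3] = -3*(-54) - 5*8 = 122
t[4] = -3*122 - 5*(-54) = -96
t[5] = -3*(-96) - 5*122 = -322
t[6] = -3*(-322) - 5*(-96) = 1446
t[7] = -3*1446 - 5*(-322) = -2728
t[8] = -3*(-2728) - 5*1446 = 954
t[9] = -3*954 - 5*(-2728) = 10778

10778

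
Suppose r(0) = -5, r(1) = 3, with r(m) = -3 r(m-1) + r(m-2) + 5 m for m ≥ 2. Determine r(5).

r(2) = -3·3 + (-5) + 10 = -4
r(3) = -3·(-4) + 3 + 15 = 30
r(4) = -3·30 + (-4) + 20 = -74
r(5) = -3·(-74) + 30 + 25 = 277

277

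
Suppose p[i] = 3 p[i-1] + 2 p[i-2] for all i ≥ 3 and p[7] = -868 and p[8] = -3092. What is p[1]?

4

Rearranging, p[i-2] = (p[i] - 3 p[i-1]) / 2.
p[6] = (-3092 - 3·(-868)) / 2 = -488/2 = -244
p[5] = (-868 - 3·(-244)) / 2 = -136/2 = -68
p[4] = (-244 - 3·(-68)) / 2 = -40/2 = -20
p[3] = (-68 - 3·(-20)) / 2 = -8/2 = -4
p[2] = (-20 - 3·(-4)) / 2 = -8/2 = -4
p[1] = (-4 - 3·(-4)) / 2 = 8/2 = 4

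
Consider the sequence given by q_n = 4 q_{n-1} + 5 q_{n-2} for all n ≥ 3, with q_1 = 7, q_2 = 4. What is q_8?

q_3 = 4(4) + 5(7) = 51
q_4 = 4(51) + 5(4) = 224
q_5 = 4(224) + 5(51) = 1151
q_6 = 4(1151) + 5(224) = 5724
q_7 = 4(5724) + 5(1151) = 28651
q_8 = 4(28651) + 5(5724) = 143224

143224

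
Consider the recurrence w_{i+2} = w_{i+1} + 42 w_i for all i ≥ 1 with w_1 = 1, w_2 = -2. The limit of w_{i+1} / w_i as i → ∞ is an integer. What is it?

The characteristic equation is r^2 - r - 42 = 0, which factors as (r - 7)(r + 6) = 0.
So the roots are 7 and -6. Since |7| > |-6| and the coefficient of 7^i is non-zero, the ratio tends to 7.

7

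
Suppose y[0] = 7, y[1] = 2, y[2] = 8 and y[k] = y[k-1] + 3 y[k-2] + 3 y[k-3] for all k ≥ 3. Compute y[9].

y[3] = 8 + 3·2 + 3·7 = 35
y[4] = 35 + 3·8 + 3·2 = 65
y[5] = 65 + 3·35 + 3·8 = 194
y[6] = 194 + 3·65 + 3·35 = 494
y[7] = 494 + 3·194 + 3·65 = 1271
y[8] = 1271 + 3·494 + 3·194 = 3335
y[9] = 3335 + 3·1271 + 3·494 = 8630

8630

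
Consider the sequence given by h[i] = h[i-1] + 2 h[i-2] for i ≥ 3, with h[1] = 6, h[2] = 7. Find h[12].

h[3] = 7 + 2(6) = 19
h[4] = 19 + 2(7) = 33
h[5] = 33 + 2(19) = 71
h[6] = 71 + 2(33) = 137
h[7] = 137 + 2(71) = 279
h[8] = 279 + 2(137) = 553
h[9] = 553 + 2(279) = 1111
h[10] = 1111 + 2(553) = 2217
h[11] = 2217 + 2(1111) = 4439
h[12] = 4439 + 2(2217) = 8873

8873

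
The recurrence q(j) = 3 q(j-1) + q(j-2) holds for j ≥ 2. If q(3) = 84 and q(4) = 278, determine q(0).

Rearranging, q(j-2) = q(j) - 3 q(j-1).
q(2) = 278 - 3(84) = 26
q(1) = 84 - 3(26) = 6
q(0) = 26 - 3(6) = 8

8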